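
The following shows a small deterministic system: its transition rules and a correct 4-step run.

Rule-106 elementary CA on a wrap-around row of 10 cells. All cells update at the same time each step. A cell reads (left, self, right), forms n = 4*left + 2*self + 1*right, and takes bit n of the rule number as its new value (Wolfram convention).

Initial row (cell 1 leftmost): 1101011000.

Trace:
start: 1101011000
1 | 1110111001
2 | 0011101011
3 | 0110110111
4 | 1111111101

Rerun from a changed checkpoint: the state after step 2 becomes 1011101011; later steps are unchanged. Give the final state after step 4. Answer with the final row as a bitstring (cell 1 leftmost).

state after step 2 := 1011101011
3 | 1110110110
4 | 1011111111

1011111111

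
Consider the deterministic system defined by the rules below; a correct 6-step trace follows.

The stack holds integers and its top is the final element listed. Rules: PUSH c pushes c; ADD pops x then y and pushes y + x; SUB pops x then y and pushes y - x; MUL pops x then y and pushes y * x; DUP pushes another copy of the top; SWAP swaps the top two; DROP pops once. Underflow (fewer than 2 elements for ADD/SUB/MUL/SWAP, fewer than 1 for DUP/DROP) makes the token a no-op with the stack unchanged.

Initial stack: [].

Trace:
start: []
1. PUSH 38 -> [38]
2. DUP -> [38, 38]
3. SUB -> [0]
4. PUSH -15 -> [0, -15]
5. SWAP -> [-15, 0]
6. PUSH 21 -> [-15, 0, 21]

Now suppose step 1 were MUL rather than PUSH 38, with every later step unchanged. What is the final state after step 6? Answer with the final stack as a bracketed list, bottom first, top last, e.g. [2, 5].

[-15, 21]

(re-executing from step 1 with the substitution; state before step 1: [])
1. MUL -> []
2. DUP -> []
3. SUB -> []
4. PUSH -15 -> [-15]
5. SWAP -> [-15]
6. PUSH 21 -> [-15, 21]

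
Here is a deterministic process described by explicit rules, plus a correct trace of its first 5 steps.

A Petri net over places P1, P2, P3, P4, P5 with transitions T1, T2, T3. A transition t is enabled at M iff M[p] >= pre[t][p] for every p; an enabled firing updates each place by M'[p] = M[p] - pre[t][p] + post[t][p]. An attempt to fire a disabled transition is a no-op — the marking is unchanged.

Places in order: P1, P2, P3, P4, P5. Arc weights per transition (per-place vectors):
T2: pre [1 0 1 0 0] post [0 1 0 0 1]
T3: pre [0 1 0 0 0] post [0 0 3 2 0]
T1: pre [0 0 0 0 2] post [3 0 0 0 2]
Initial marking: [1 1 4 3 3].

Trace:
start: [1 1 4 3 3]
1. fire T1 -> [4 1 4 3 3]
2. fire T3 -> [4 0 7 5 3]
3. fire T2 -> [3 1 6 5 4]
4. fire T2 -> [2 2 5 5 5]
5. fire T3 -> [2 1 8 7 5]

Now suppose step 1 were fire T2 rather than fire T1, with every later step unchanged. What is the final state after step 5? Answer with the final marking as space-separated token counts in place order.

0 0 9 7 4

(re-executing from step 1 with the substitution; state before step 1: [1 1 4 3 3])
1. fire T2 -> [0 2 3 3 4]
2. fire T3 -> [0 1 6 5 4]
3. fire T2 -> [0 1 6 5 4]
4. fire T2 -> [0 1 6 5 4]
5. fire T3 -> [0 0 9 7 4]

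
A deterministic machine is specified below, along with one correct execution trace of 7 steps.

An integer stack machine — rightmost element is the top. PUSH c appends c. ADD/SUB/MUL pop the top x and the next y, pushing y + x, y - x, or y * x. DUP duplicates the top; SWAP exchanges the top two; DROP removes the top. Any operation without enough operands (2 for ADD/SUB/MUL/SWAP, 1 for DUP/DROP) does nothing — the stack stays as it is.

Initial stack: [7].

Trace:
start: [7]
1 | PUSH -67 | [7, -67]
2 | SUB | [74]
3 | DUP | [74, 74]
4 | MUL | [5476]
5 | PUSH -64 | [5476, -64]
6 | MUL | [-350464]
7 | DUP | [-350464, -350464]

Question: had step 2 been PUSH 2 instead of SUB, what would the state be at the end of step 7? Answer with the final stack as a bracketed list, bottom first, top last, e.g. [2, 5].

(re-executing from step 2 with the substitution; state before step 2: [7, -67])
2 | PUSH 2 | [7, -67, 2]
3 | DUP | [7, -67, 2, 2]
4 | MUL | [7, -67, 4]
5 | PUSH -64 | [7, -67, 4, -64]
6 | MUL | [7, -67, -256]
7 | DUP | [7, -67, -256, -256]

[7, -67, -256, -256]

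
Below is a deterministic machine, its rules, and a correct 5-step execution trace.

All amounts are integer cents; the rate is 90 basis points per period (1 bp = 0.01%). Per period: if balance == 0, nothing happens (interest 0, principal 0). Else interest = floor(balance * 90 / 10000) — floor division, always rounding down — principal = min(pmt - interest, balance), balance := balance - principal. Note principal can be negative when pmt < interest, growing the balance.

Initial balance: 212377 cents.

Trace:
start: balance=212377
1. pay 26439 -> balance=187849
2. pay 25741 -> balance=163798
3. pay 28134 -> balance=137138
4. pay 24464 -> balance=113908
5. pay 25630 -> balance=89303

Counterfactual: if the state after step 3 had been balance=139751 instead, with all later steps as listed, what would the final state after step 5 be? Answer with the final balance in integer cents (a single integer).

state after step 3 := balance=139751
4. pay 24464 -> balance=116544
5. pay 25630 -> balance=91962

91962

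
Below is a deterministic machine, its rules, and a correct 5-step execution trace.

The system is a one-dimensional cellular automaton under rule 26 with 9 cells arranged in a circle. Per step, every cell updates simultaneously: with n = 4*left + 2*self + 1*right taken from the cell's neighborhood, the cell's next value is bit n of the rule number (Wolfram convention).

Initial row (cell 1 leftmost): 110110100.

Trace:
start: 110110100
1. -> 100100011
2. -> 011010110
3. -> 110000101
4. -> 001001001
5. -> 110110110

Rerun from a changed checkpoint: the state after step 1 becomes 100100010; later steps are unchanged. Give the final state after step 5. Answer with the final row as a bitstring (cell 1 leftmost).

state after step 1 := 100100010
2. -> 011010100
3. -> 110000010
4. -> 101000100
5. -> 000101011

000101011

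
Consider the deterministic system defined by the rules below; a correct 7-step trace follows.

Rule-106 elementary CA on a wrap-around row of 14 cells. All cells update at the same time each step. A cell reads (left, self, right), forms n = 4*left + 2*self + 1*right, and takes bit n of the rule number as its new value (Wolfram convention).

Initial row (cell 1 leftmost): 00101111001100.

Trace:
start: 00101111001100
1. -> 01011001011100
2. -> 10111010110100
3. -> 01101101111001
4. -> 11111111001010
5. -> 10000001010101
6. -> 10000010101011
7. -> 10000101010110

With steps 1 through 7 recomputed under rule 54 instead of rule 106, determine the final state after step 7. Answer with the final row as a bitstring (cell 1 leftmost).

01000101110100

(re-executing steps 1..7 under rule 54; state before step 1: 00101111001100)
1. -> 01110000110010
2. -> 10001001001111
3. -> 01011111110000
4. -> 11100000001000
5. -> 00010000011101
6. -> 10111000100011
7. -> 01000101110100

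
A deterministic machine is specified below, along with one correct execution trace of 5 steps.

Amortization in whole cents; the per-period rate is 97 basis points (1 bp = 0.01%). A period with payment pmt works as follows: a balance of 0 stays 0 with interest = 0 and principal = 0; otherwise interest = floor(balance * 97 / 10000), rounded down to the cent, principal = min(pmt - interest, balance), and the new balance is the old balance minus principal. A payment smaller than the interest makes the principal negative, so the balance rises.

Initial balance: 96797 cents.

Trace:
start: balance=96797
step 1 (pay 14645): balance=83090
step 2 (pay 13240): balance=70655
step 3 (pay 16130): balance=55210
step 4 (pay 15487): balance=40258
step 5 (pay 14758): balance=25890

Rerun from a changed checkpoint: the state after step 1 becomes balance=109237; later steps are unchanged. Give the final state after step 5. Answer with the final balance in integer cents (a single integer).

53067

state after step 1 := balance=109237
step 2 (pay 13240): balance=97056
step 3 (pay 16130): balance=81867
step 4 (pay 15487): balance=67174
step 5 (pay 14758): balance=53067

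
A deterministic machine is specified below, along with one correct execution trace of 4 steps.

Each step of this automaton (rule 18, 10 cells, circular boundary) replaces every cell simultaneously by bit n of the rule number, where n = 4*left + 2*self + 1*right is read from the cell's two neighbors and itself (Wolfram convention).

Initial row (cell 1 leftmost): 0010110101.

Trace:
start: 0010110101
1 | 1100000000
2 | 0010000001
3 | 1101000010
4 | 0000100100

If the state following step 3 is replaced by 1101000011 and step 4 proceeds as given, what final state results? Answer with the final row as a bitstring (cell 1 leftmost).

state after step 3 := 1101000011
4 | 0000100100

0000100100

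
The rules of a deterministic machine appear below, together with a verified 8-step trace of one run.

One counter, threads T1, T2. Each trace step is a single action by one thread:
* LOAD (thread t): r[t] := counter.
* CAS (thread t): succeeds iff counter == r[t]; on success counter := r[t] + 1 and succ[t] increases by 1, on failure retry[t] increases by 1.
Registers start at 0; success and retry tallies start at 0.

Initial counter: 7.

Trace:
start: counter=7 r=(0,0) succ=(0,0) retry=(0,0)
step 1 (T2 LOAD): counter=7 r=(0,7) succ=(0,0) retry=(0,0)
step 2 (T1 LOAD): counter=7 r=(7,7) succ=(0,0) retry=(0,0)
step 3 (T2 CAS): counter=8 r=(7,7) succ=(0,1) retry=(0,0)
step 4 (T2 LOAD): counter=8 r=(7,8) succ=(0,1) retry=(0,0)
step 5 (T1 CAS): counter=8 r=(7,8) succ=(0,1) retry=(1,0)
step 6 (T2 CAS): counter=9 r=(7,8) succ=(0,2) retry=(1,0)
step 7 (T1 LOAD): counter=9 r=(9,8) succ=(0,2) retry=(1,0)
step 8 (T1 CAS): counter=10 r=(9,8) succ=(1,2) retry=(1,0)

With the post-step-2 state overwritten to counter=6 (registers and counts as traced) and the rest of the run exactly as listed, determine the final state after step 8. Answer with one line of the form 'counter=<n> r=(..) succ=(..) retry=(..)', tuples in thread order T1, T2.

state after step 2 := counter=6 r=(7,7) succ=(0,0) retry=(0,0)
step 3 (T2 CAS): counter=6 r=(7,7) succ=(0,0) retry=(0,1)
step 4 (T2 LOAD): counter=6 r=(7,6) succ=(0,0) retry=(0,1)
step 5 (T1 CAS): counter=6 r=(7,6) succ=(0,0) retry=(1,1)
step 6 (T2 CAS): counter=7 r=(7,6) succ=(0,1) retry=(1,1)
step 7 (T1 LOAD): counter=7 r=(7,6) succ=(0,1) retry=(1,1)
step 8 (T1 CAS): counter=8 r=(7,6) succ=(1,1) retry=(1,1)

counter=8 r=(7,6) succ=(1,1) retry=(1,1)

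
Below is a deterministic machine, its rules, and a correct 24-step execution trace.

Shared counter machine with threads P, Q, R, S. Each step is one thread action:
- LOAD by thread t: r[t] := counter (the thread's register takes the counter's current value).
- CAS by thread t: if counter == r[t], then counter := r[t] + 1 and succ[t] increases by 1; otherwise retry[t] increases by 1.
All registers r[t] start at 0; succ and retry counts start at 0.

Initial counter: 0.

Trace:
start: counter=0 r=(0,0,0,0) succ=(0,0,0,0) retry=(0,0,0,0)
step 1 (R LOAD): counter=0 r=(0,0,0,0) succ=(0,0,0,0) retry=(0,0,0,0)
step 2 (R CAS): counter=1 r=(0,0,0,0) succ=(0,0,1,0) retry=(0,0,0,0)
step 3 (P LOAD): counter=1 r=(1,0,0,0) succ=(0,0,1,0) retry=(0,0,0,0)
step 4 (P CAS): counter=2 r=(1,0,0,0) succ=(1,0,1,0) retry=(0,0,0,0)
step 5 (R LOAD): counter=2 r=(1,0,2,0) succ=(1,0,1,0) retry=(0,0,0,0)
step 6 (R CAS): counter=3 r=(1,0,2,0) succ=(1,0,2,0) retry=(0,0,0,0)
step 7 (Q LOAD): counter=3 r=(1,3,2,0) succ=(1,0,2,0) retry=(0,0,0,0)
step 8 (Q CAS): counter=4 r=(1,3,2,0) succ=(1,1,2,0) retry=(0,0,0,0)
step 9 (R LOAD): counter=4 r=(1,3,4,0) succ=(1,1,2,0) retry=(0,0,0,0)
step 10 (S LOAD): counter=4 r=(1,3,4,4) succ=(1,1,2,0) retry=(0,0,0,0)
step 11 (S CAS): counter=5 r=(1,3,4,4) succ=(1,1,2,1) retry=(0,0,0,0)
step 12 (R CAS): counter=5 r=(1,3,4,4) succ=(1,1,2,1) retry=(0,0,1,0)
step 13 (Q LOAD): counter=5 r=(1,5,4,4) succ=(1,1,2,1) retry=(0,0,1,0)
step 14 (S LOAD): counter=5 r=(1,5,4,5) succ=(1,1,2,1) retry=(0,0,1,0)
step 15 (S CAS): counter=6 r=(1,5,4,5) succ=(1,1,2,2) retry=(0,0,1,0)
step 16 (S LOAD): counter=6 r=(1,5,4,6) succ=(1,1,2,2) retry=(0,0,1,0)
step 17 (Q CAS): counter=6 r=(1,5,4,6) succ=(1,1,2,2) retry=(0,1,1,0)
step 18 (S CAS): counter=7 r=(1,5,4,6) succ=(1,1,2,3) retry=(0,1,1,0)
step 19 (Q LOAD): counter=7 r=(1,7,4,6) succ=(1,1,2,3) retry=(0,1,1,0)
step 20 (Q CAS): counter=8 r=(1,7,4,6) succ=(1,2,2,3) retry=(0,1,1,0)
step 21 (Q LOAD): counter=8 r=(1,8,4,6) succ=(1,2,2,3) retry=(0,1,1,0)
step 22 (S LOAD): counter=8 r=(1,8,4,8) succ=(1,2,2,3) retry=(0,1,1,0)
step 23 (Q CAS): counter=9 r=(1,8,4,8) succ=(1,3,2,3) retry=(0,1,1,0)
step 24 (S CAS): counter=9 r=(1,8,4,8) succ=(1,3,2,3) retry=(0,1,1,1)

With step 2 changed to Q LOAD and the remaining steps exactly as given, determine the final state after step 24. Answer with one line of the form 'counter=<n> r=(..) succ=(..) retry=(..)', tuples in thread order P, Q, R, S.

counter=8 r=(0,7,3,7) succ=(1,3,1,3) retry=(0,1,1,1)

(re-executing from step 2 with the substitution; state before step 2: counter=0 r=(0,0,0,0) succ=(0,0,0,0) retry=(0,0,0,0))
step 2 (Q LOAD): counter=0 r=(0,0,0,0) succ=(0,0,0,0) retry=(0,0,0,0)
step 3 (P LOAD): counter=0 r=(0,0,0,0) succ=(0,0,0,0) retry=(0,0,0,0)
step 4 (P CAS): counter=1 r=(0,0,0,0) succ=(1,0,0,0) retry=(0,0,0,0)
step 5 (R LOAD): counter=1 r=(0,0,1,0) succ=(1,0,0,0) retry=(0,0,0,0)
step 6 (R CAS): counter=2 r=(0,0,1,0) succ=(1,0,1,0) retry=(0,0,0,0)
step 7 (Q LOAD): counter=2 r=(0,2,1,0) succ=(1,0,1,0) retry=(0,0,0,0)
step 8 (Q CAS): counter=3 r=(0,2,1,0) succ=(1,1,1,0) retry=(0,0,0,0)
step 9 (R LOAD): counter=3 r=(0,2,3,0) succ=(1,1,1,0) retry=(0,0,0,0)
step 10 (S LOAD): counter=3 r=(0,2,3,3) succ=(1,1,1,0) retry=(0,0,0,0)
step 11 (S CAS): counter=4 r=(0,2,3,3) succ=(1,1,1,1) retry=(0,0,0,0)
step 12 (R CAS): counter=4 r=(0,2,3,3) succ=(1,1,1,1) retry=(0,0,1,0)
step 13 (Q LOAD): counter=4 r=(0,4,3,3) succ=(1,1,1,1) retry=(0,0,1,0)
step 14 (S LOAD): counter=4 r=(0,4,3,4) succ=(1,1,1,1) retry=(0,0,1,0)
step 15 (S CAS): counter=5 r=(0,4,3,4) succ=(1,1,1,2) retry=(0,0,1,0)
step 16 (S LOAD): counter=5 r=(0,4,3,5) succ=(1,1,1,2) retry=(0,0,1,0)
step 17 (Q CAS): counter=5 r=(0,4,3,5) succ=(1,1,1,2) retry=(0,1,1,0)
step 18 (S CAS): counter=6 r=(0,4,3,5) succ=(1,1,1,3) retry=(0,1,1,0)
step 19 (Q LOAD): counter=6 r=(0,6,3,5) succ=(1,1,1,3) retry=(0,1,1,0)
step 20 (Q CAS): counter=7 r=(0,6,3,5) succ=(1,2,1,3) retry=(0,1,1,0)
step 21 (Q LOAD): counter=7 r=(0,7,3,5) succ=(1,2,1,3) retry=(0,1,1,0)
step 22 (S LOAD): counter=7 r=(0,7,3,7) succ=(1,2,1,3) retry=(0,1,1,0)
step 23 (Q CAS): counter=8 r=(0,7,3,7) succ=(1,3,1,3) retry=(0,1,1,0)
step 24 (S CAS): counter=8 r=(0,7,3,7) succ=(1,3,1,3) retry=(0,1,1,1)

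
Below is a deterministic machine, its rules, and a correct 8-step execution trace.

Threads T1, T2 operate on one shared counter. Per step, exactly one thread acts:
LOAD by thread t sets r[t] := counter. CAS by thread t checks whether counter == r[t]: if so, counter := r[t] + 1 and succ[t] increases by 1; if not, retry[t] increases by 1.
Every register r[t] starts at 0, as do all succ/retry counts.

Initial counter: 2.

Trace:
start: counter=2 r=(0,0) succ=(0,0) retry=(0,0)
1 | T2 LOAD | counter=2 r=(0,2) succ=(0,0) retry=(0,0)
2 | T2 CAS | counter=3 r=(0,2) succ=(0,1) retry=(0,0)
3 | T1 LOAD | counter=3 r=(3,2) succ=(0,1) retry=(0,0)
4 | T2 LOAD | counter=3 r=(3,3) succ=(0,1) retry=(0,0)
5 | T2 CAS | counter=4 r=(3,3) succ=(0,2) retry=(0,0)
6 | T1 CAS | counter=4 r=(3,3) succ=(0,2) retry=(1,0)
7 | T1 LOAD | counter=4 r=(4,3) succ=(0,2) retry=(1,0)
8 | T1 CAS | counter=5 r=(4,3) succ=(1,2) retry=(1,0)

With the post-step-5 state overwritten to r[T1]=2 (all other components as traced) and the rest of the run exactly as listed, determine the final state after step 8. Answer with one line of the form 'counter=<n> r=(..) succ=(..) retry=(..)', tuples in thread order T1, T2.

counter=5 r=(4,3) succ=(1,2) retry=(1,0)

state after step 5 := counter=4 r=(2,3) succ=(0,2) retry=(0,0)
6 | T1 CAS | counter=4 r=(2,3) succ=(0,2) retry=(1,0)
7 | T1 LOAD | counter=4 r=(4,3) succ=(0,2) retry=(1,0)
8 | T1 CAS | counter=5 r=(4,3) succ=(1,2) retry=(1,0)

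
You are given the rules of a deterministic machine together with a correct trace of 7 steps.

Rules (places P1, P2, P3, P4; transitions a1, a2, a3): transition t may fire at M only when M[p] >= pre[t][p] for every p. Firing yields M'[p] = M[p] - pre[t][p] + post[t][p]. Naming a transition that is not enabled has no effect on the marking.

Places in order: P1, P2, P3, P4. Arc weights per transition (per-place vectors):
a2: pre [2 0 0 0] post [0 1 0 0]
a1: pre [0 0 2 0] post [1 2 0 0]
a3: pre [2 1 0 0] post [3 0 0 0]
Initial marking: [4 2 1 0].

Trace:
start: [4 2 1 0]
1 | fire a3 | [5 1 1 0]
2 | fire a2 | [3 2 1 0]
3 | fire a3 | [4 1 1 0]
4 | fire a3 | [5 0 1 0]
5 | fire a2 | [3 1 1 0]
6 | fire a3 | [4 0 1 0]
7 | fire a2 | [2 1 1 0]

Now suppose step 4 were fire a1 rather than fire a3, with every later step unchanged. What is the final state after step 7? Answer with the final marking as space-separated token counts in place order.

1 2 1 0

(re-executing from step 4 with the substitution; state before step 4: [4 1 1 0])
4 | fire a1 | [4 1 1 0]
5 | fire a2 | [2 2 1 0]
6 | fire a3 | [3 1 1 0]
7 | fire a2 | [1 2 1 0]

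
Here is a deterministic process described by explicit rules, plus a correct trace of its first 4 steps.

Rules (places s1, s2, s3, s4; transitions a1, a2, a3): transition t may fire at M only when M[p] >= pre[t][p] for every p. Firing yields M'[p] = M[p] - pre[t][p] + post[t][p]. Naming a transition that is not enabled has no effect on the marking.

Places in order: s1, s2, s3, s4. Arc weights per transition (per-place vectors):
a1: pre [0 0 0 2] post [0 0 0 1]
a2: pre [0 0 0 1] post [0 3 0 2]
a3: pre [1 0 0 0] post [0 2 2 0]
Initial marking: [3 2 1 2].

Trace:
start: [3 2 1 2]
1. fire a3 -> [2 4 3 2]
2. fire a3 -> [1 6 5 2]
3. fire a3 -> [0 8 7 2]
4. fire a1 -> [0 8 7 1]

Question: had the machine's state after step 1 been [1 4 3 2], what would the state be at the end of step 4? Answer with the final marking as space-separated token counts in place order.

0 6 5 1

state after step 1 := [1 4 3 2]
2. fire a3 -> [0 6 5 2]
3. fire a3 -> [0 6 5 2]
4. fire a1 -> [0 6 5 1]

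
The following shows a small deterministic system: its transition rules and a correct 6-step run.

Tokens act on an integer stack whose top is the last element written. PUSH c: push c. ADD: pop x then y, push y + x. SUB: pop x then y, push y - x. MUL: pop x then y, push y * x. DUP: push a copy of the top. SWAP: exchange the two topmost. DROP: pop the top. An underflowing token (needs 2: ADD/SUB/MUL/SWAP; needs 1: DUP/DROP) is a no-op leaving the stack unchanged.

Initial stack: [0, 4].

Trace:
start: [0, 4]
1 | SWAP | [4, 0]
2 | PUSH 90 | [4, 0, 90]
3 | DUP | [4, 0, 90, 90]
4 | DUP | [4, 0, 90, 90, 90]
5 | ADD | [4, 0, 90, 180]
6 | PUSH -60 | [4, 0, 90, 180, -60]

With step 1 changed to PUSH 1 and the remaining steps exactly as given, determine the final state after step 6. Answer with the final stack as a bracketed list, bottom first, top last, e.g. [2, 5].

[0, 4, 1, 90, 180, -60]

(re-executing from step 1 with the substitution; state before step 1: [0, 4])
1 | PUSH 1 | [0, 4, 1]
2 | PUSH 90 | [0, 4, 1, 90]
3 | DUP | [0, 4, 1, 90, 90]
4 | DUP | [0, 4, 1, 90, 90, 90]
5 | ADD | [0, 4, 1, 90, 180]
6 | PUSH -60 | [0, 4, 1, 90, 180, -60]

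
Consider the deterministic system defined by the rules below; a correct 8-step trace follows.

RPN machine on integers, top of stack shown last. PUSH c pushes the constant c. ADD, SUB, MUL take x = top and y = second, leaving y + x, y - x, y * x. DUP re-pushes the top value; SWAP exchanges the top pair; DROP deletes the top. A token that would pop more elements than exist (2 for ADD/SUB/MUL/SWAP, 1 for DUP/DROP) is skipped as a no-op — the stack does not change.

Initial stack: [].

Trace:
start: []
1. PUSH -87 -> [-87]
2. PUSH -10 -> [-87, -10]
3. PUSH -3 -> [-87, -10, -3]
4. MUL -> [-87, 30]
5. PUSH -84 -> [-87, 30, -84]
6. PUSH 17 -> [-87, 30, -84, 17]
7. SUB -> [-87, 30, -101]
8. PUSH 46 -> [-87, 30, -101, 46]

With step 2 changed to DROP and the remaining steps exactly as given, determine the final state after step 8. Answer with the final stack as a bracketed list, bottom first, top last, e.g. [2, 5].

[-3, -101, 46]

(re-executing from step 2 with the substitution; state before step 2: [-87])
2. DROP -> []
3. PUSH -3 -> [-3]
4. MUL -> [-3]
5. PUSH -84 -> [-3, -84]
6. PUSH 17 -> [-3, -84, 17]
7. SUB -> [-3, -101]
8. PUSH 46 -> [-3, -101, 46]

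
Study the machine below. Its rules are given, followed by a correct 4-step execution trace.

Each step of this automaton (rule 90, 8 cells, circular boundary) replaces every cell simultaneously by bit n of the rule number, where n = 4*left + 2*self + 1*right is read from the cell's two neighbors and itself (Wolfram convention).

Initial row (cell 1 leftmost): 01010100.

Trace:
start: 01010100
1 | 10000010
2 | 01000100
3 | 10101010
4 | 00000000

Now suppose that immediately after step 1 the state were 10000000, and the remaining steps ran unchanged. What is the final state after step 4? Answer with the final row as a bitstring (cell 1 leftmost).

01010101

state after step 1 := 10000000
2 | 01000001
3 | 00100010
4 | 01010101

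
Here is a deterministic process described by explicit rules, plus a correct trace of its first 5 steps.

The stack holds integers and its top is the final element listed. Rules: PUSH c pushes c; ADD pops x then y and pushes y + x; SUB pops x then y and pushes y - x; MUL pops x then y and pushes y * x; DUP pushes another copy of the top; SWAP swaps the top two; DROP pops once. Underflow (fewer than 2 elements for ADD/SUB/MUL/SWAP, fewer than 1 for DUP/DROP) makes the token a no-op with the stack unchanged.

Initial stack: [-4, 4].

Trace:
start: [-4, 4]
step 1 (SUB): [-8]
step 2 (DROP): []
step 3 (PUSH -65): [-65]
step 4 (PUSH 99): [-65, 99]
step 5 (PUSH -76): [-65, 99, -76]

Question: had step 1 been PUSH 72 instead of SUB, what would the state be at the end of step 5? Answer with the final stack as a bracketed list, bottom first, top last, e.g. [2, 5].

(re-executing from step 1 with the substitution; state before step 1: [-4, 4])
step 1 (PUSH 72): [-4, 4, 72]
step 2 (DROP): [-4, 4]
step 3 (PUSH -65): [-4, 4, -65]
step 4 (PUSH 99): [-4, 4, -65, 99]
step 5 (PUSH -76): [-4, 4, -65, 99, -76]

[-4, 4, -65, 99, -76]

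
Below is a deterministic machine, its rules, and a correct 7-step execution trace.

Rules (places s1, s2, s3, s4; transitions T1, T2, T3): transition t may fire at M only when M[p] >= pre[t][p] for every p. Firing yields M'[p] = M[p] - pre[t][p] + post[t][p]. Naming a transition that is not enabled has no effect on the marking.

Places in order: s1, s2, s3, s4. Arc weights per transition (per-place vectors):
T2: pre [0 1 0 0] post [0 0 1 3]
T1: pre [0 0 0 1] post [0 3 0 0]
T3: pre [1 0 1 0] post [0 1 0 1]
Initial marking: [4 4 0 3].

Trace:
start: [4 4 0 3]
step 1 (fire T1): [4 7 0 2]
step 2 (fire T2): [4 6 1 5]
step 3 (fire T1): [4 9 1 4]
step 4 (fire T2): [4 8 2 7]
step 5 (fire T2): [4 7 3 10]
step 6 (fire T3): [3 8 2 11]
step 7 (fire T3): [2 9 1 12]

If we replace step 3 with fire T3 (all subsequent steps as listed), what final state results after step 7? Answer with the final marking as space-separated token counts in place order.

1 7 0 14

(re-executing from step 3 with the substitution; state before step 3: [4 6 1 5])
step 3 (fire T3): [3 7 0 6]
step 4 (fire T2): [3 6 1 9]
step 5 (fire T2): [3 5 2 12]
step 6 (fire T3): [2 6 1 13]
step 7 (fire T3): [1 7 0 14]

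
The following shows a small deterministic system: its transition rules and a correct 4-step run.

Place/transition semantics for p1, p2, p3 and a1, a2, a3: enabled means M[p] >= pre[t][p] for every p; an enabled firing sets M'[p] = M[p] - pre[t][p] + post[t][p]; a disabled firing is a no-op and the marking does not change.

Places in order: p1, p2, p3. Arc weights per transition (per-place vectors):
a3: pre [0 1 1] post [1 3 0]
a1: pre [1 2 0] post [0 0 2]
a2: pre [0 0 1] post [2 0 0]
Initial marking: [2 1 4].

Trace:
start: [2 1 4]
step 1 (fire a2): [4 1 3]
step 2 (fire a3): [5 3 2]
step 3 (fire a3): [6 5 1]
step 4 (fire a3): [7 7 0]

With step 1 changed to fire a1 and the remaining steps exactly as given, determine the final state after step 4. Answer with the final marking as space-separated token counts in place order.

(re-executing from step 1 with the substitution; state before step 1: [2 1 4])
step 1 (fire a1): [2 1 4]
step 2 (fire a3): [3 3 3]
step 3 (fire a3): [4 5 2]
step 4 (fire a3): [5 7 1]

5 7 1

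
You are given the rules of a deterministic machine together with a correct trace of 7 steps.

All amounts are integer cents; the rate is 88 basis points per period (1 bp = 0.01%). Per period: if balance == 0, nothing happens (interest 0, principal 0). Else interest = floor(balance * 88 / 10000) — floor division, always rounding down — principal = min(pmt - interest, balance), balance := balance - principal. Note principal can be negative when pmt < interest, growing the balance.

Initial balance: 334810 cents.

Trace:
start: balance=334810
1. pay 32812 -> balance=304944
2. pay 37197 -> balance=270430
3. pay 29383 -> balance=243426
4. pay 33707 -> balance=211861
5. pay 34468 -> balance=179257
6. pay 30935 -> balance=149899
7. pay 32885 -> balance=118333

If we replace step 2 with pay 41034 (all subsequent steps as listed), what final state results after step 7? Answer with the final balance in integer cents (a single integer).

(re-executing from step 2 with the substitution; state before step 2: balance=304944)
2. pay 41034 -> balance=266593
3. pay 29383 -> balance=239556
4. pay 33707 -> balance=207957
5. pay 34468 -> balance=175319
6. pay 30935 -> balance=145926
7. pay 32885 -> balance=114325

114325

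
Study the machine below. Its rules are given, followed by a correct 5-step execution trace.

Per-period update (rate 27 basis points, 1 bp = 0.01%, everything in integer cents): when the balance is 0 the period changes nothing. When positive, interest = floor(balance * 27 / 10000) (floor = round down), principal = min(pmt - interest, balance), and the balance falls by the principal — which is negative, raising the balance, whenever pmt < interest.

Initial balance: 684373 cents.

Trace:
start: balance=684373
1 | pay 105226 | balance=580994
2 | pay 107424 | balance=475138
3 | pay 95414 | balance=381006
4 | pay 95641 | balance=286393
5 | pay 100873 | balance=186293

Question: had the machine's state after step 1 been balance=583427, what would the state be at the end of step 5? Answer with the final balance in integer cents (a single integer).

state after step 1 := balance=583427
2 | pay 107424 | balance=477578
3 | pay 95414 | balance=383453
4 | pay 95641 | balance=288847
5 | pay 100873 | balance=188753

188753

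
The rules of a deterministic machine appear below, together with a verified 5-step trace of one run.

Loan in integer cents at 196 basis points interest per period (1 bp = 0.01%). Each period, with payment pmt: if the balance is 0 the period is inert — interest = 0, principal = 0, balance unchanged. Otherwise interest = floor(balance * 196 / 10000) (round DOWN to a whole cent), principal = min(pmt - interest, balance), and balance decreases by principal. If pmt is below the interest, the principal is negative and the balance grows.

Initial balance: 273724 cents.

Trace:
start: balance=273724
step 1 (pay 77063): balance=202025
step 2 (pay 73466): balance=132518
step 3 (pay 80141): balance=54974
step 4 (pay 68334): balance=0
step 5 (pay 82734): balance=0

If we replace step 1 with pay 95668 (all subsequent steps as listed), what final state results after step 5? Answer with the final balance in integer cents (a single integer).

0

(re-executing from step 1 with the substitution; state before step 1: balance=273724)
step 1 (pay 95668): balance=183420
step 2 (pay 73466): balance=113549
step 3 (pay 80141): balance=35633
step 4 (pay 68334): balance=0
step 5 (pay 82734): balance=0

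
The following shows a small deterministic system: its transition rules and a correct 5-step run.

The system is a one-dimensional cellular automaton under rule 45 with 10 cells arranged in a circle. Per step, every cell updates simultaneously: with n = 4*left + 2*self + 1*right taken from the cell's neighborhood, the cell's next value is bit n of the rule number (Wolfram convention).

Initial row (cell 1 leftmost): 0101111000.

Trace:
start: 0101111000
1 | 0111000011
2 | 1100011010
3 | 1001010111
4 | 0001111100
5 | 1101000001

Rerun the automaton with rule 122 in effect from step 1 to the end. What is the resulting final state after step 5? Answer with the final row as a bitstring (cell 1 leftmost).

1111000111

(re-executing steps 1..5 under rule 122; state before step 1: 0101111000)
1 | 1011001100
2 | 0111111111
3 | 1100000001
4 | 0110000011
5 | 1111000111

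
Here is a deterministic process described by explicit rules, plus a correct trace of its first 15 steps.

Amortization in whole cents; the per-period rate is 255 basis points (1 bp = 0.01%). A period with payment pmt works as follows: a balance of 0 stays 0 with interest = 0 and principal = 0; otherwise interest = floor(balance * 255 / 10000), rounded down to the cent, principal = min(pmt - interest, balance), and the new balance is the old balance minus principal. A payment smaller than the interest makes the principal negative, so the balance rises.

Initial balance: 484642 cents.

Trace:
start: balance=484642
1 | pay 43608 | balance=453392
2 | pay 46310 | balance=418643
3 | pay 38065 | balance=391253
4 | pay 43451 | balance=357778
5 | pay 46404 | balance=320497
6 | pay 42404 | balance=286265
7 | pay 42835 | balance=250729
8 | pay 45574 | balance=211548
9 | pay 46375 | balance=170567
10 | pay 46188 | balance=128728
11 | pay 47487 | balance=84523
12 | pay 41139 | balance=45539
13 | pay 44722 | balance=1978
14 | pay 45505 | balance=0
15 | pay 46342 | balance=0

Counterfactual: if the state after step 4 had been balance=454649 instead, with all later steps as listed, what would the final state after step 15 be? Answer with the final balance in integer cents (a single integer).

state after step 4 := balance=454649
5 | pay 46404 | balance=419838
6 | pay 42404 | balance=388139
7 | pay 42835 | balance=355201
8 | pay 45574 | balance=318684
9 | pay 46375 | balance=280435
10 | pay 46188 | balance=241398
11 | pay 47487 | balance=200066
12 | pay 41139 | balance=164028
13 | pay 44722 | balance=123488
14 | pay 45505 | balance=81131
15 | pay 46342 | balance=36857

36857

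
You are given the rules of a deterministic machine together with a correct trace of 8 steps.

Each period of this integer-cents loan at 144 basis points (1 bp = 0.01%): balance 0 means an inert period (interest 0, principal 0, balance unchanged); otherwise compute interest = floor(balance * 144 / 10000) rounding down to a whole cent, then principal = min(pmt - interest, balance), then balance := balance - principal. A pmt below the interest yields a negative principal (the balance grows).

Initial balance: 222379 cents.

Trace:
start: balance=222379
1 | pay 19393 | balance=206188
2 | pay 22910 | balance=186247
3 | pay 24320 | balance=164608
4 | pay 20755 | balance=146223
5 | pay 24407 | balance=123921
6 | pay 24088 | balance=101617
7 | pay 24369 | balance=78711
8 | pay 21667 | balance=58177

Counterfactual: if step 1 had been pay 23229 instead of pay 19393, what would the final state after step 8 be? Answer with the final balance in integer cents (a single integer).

(re-executing from step 1 with the substitution; state before step 1: balance=222379)
1 | pay 23229 | balance=202352
2 | pay 22910 | balance=182355
3 | pay 24320 | balance=160660
4 | pay 20755 | balance=142218
5 | pay 24407 | balance=119858
6 | pay 24088 | balance=97495
7 | pay 24369 | balance=74529
8 | pay 21667 | balance=53935

53935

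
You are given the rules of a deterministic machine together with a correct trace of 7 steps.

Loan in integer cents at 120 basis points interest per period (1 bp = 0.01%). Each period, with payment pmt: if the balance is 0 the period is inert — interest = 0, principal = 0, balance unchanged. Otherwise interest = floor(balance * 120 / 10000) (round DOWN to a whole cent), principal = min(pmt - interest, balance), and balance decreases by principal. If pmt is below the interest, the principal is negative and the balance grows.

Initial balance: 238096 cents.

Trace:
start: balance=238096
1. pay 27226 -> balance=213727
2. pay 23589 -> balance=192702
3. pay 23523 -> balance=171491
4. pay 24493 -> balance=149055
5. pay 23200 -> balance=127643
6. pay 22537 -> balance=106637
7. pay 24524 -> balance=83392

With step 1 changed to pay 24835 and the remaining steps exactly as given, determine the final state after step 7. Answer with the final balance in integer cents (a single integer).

(re-executing from step 1 with the substitution; state before step 1: balance=238096)
1. pay 24835 -> balance=216118
2. pay 23589 -> balance=195122
3. pay 23523 -> balance=173940
4. pay 24493 -> balance=151534
5. pay 23200 -> balance=130152
6. pay 22537 -> balance=109176
7. pay 24524 -> balance=85962

85962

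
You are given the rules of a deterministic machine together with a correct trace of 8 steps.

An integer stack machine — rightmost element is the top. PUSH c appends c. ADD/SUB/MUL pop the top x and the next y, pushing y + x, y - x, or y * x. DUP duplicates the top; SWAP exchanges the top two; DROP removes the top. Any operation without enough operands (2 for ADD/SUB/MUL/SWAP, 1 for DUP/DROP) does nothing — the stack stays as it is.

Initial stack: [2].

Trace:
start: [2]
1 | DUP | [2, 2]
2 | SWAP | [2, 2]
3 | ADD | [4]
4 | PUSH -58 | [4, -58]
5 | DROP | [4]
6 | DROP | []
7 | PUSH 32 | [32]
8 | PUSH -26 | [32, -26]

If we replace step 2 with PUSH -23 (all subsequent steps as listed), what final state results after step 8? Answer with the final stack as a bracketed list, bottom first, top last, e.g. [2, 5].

(re-executing from step 2 with the substitution; state before step 2: [2, 2])
2 | PUSH -23 | [2, 2, -23]
3 | ADD | [2, -21]
4 | PUSH -58 | [2, -21, -58]
5 | DROP | [2, -21]
6 | DROP | [2]
7 | PUSH 32 | [2, 32]
8 | PUSH -26 | [2, 32, -26]

[2, 32, -26]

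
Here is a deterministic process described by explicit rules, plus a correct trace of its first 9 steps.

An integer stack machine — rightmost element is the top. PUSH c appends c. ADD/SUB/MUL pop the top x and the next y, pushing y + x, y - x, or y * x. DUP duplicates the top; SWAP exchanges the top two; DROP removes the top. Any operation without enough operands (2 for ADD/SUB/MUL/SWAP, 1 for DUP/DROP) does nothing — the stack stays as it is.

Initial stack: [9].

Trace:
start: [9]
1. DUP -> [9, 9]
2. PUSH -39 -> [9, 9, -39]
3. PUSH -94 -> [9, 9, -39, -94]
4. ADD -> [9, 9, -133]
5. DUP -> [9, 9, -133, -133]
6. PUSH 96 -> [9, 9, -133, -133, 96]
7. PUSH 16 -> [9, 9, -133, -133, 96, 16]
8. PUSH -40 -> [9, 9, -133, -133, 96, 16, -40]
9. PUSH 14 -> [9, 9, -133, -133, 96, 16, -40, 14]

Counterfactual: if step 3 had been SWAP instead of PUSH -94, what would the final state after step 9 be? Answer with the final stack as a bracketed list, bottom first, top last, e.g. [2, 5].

[9, -30, -30, 96, 16, -40, 14]

(re-executing from step 3 with the substitution; state before step 3: [9, 9, -39])
3. SWAP -> [9, -39, 9]
4. ADD -> [9, -30]
5. DUP -> [9, -30, -30]
6. PUSH 96 -> [9, -30, -30, 96]
7. PUSH 16 -> [9, -30, -30, 96, 16]
8. PUSH -40 -> [9, -30, -30, 96, 16, -40]
9. PUSH 14 -> [9, -30, -30, 96, 16, -40, 14]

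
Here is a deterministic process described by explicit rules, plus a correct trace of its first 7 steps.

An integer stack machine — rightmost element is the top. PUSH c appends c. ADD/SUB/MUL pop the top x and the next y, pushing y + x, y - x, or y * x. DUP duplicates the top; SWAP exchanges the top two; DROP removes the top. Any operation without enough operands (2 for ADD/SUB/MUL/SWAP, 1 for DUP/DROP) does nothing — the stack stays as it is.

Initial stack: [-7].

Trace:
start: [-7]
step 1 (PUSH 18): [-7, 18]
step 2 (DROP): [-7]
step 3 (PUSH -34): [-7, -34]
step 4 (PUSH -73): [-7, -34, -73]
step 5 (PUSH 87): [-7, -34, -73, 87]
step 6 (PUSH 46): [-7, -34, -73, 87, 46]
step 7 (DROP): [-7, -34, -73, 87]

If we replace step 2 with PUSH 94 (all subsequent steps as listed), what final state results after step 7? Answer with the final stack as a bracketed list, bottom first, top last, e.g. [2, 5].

(re-executing from step 2 with the substitution; state before step 2: [-7, 18])
step 2 (PUSH 94): [-7, 18, 94]
step 3 (PUSH -34): [-7, 18, 94, -34]
step 4 (PUSH -73): [-7, 18, 94, -34, -73]
step 5 (PUSH 87): [-7, 18, 94, -34, -73, 87]
step 6 (PUSH 46): [-7, 18, 94, -34, -73, 87, 46]
step 7 (DROP): [-7, 18, 94, -34, -73, 87]

[-7, 18, 94, -34, -73, 87]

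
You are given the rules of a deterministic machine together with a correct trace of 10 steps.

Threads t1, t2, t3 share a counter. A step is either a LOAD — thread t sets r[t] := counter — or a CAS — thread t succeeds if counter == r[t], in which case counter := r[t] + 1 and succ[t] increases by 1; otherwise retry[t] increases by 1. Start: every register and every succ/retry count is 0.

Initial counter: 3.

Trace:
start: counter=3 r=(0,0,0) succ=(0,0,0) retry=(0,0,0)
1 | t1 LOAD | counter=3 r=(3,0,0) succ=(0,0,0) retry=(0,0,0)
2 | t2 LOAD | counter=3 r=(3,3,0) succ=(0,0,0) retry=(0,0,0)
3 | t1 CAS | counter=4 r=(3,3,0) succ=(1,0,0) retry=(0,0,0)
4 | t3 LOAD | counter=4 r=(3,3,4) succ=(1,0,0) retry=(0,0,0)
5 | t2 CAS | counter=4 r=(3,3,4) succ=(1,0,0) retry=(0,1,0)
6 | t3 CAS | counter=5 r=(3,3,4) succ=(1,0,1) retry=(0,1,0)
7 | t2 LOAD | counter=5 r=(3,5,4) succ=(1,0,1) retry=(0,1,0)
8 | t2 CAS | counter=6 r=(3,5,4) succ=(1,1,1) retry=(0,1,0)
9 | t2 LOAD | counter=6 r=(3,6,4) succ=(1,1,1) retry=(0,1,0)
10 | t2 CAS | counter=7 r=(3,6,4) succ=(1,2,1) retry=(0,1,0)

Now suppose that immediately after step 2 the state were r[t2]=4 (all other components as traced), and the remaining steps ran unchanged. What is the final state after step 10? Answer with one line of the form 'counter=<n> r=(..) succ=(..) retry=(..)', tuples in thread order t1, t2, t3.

counter=7 r=(3,6,4) succ=(1,3,0) retry=(0,0,1)

state after step 2 := counter=3 r=(3,4,0) succ=(0,0,0) retry=(0,0,0)
3 | t1 CAS | counter=4 r=(3,4,0) succ=(1,0,0) retry=(0,0,0)
4 | t3 LOAD | counter=4 r=(3,4,4) succ=(1,0,0) retry=(0,0,0)
5 | t2 CAS | counter=5 r=(3,4,4) succ=(1,1,0) retry=(0,0,0)
6 | t3 CAS | counter=5 r=(3,4,4) succ=(1,1,0) retry=(0,0,1)
7 | t2 LOAD | counter=5 r=(3,5,4) succ=(1,1,0) retry=(0,0,1)
8 | t2 CAS | counter=6 r=(3,5,4) succ=(1,2,0) retry=(0,0,1)
9 | t2 LOAD | counter=6 r=(3,6,4) succ=(1,2,0) retry=(0,0,1)
10 | t2 CAS | counter=7 r=(3,6,4) succ=(1,3,0) retry=(0,0,1)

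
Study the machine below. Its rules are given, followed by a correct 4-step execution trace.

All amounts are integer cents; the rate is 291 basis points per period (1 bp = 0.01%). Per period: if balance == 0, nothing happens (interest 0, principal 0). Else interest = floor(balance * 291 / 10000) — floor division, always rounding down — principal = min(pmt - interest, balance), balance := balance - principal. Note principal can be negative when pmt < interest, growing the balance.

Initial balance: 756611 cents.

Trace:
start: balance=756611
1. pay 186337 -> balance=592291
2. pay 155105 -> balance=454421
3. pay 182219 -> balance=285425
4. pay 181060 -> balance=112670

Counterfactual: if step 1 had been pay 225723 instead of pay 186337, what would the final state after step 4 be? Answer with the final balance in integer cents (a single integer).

(re-executing from step 1 with the substitution; state before step 1: balance=756611)
1. pay 225723 -> balance=552905
2. pay 155105 -> balance=413889
3. pay 182219 -> balance=243714
4. pay 181060 -> balance=69746

69746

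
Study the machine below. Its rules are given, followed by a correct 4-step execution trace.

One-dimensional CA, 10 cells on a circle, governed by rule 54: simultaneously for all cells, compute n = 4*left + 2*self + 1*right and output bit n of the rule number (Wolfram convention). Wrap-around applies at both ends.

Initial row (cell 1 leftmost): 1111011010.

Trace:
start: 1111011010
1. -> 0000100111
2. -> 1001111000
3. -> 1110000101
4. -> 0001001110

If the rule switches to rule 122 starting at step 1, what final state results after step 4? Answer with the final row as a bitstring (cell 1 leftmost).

0011111110

(re-executing steps 1..4 under rule 122; state before step 1: 1111011010)
1. -> 1001111101
2. -> 1111000111
3. -> 0001101100
4. -> 0011111110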